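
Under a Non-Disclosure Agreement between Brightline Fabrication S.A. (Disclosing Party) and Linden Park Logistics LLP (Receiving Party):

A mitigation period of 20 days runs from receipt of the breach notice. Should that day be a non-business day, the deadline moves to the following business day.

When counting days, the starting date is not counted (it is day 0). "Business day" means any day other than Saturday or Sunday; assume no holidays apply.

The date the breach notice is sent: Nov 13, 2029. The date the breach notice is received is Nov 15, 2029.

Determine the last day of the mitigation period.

The last day of the mitigation period: 20 calendar days after Nov 15, 2029 is Dec 5, 2029. Dec 5, 2029 is a Wednesday, so no roll-forward applies.

Dec 5, 2029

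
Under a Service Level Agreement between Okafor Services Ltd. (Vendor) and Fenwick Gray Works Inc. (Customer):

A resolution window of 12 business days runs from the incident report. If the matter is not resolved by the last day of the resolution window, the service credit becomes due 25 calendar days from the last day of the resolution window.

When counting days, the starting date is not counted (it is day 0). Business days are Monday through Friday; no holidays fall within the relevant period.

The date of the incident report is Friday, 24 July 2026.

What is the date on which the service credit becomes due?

5 September 2026

The last day of the resolution window: 12 business days after Friday, 24 July 2026, skipping weekends — Jul 27, Jul 28, Jul 29, Jul 30, …, Aug 7, Aug 10, Aug 11 — lands on Tuesday, 11 August 2026.
The date on which the service credit becomes due: 11 August 2026 + 25 days = 5 September 2026.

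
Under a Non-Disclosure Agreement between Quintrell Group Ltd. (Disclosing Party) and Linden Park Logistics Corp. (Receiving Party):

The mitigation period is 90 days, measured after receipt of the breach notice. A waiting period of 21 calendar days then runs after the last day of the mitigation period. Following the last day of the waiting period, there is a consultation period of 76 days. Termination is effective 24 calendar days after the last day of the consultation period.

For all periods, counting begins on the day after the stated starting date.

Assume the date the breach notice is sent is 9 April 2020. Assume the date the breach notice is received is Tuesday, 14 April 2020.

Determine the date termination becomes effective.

11 November 2020

Adding 90 calendar days to 14 April 2020 gives 13 July 2020, which is the last day of the mitigation period.
The last day of the waiting period: 21 calendar days after 13 July 2020 is 3 August 2020.
The last day of the consultation period: 3 August 2020 + 76 days = 18 October 2020.
The date termination becomes effective: 18 October 2020 + 24 days = 11 November 2020.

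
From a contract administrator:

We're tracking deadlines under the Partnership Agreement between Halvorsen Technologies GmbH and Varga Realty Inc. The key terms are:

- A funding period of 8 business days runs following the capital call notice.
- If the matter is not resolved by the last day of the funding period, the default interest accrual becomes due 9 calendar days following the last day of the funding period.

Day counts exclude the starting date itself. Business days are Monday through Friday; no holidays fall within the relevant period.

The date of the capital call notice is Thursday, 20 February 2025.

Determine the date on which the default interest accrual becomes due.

From Thursday, 20 February 2025, 8 business days (Feb 21, Feb 24, Feb 25, Feb 26, Feb 27, Feb 28, Mar 3, Mar 4, skipping weekends) brings us to Tuesday, 4 March 2025, which is the last day of the funding period.
Adding 9 calendar days to 4 March 2025 gives 13 March 2025, which is the date on which the default interest accrual becomes due.

13 March 2025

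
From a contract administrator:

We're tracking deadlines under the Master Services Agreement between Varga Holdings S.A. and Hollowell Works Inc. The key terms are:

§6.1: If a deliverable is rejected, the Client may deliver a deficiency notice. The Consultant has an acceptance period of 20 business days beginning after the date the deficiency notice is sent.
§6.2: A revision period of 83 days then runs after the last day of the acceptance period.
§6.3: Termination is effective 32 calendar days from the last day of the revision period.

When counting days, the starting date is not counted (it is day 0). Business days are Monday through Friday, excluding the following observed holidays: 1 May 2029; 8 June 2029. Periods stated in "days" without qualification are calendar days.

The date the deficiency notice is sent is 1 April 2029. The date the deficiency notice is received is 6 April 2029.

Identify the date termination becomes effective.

20 August 2029

From Sunday, 1 April 2029, 20 business days (Apr 2, Apr 3, Apr 4, Apr 5, …, Apr 25, Apr 26, Apr 27, skipping weekends) brings us to Friday, 27 April 2029, which is the last day of the acceptance period.
The last day of the revision period: 83 calendar days after 27 April 2029 is 19 July 2029.
The date termination becomes effective: 19 July 2029 + 32 days = 20 August 2029.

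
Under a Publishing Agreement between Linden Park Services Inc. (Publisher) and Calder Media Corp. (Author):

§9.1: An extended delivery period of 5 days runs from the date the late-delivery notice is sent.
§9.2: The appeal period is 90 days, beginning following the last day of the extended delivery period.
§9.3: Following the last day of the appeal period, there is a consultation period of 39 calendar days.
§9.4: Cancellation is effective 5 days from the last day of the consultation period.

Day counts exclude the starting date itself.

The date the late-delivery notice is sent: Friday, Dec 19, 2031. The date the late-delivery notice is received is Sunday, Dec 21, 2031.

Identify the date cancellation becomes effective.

May 6, 2032

The last day of the extended delivery period: Dec 19, 2031 + 5 days = Dec 24, 2031.
The last day of the appeal period: 90 calendar days after Dec 24, 2031 is Mar 23, 2032.
Adding 39 calendar days to Mar 23, 2032 gives May 1, 2032, which is the last day of the consultation period.
The date cancellation becomes effective: 5 calendar days after May 1, 2032 is May 6, 2032.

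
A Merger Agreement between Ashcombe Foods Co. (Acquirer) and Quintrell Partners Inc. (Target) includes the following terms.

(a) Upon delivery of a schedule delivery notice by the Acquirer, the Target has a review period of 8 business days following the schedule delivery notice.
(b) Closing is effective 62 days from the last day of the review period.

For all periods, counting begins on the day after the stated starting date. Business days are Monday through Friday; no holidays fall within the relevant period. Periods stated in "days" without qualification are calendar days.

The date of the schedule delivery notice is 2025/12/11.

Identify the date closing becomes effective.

2026/02/23

The last day of the review period: counting 8 business days from Thursday, 2025/12/11 (Dec 12, Dec 15, Dec 16, Dec 17, Dec 18, Dec 19, Dec 22, Dec 23, skipping weekends) reaches Tuesday, 2025/12/23.
Adding 62 calendar days to 2025/12/23 gives 2026/02/23, which is the date closing becomes effective.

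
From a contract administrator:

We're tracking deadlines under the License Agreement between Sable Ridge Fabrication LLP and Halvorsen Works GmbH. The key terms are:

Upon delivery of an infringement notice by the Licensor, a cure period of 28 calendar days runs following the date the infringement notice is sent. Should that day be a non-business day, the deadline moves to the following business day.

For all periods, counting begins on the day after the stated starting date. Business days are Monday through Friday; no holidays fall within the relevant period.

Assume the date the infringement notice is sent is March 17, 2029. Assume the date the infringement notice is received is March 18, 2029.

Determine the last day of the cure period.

Adding 28 calendar days to March 17, 2029 gives April 14, 2029, which is the last day of the cure period. That falls on a Saturday, so it rolls to the next business day, Monday, April 16, 2029.

April 16, 2029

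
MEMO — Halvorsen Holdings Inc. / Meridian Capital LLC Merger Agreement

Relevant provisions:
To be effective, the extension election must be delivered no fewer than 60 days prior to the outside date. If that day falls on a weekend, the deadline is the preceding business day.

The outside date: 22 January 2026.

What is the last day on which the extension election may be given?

21 November 2025

Counting back 60 calendar days from 22 January 2026 gives 23 November 2025. That is a Sunday, so the deadline moves back to Friday, 21 November 2025.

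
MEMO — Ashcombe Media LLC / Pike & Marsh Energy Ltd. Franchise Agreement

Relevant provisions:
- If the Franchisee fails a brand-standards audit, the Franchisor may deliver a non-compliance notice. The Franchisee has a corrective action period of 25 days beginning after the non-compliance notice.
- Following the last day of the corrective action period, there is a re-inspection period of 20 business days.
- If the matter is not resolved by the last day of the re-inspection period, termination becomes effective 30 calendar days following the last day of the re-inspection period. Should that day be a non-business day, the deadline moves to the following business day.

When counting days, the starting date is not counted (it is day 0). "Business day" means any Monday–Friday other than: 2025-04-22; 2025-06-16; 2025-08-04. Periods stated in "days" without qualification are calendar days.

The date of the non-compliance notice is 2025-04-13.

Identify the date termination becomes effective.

The last day of the corrective action period: 25 calendar days after 2025-04-13 is 2025-05-08.
From Thursday, 2025-05-08, 20 business days (May 9, May 12, May 13, May 14, …, Jun 3, Jun 4, Jun 5, skipping weekends) brings us to Thursday, 2025-06-05, which is the last day of the re-inspection period.
The date termination becomes effective: 30 calendar days after 2025-06-05 is 2025-07-05. That falls on a Saturday, so it rolls to the next business day, Monday, 2025-07-07.

2025-07-07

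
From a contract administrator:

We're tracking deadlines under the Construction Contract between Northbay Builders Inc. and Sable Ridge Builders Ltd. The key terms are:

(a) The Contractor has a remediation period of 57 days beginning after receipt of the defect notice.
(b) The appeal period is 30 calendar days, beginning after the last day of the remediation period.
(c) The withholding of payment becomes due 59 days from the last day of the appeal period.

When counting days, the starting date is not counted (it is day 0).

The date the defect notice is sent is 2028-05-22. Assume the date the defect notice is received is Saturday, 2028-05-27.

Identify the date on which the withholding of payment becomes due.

Adding 57 calendar days to 2028-05-27 gives 2028-07-23, which is the last day of the remediation period.
The last day of the appeal period: 2028-07-23 + 30 days = 2028-08-22.
The date on which the withholding of payment becomes due: 59 calendar days after 2028-08-22 is 2028-10-20.

2028-10-20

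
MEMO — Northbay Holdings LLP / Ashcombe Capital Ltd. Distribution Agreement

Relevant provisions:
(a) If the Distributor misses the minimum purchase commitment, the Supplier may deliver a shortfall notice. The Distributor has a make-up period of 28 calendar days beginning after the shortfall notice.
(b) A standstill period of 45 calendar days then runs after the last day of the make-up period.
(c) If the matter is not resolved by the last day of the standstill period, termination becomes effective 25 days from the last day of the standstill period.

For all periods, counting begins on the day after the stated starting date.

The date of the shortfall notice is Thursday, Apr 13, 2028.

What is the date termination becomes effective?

Jul 20, 2028

Adding 28 calendar days to Apr 13, 2028 gives May 11, 2028, which is the last day of the make-up period.
Adding 45 calendar days to May 11, 2028 gives Jun 25, 2028, which is the last day of the standstill period.
The date termination becomes effective: 25 calendar days after Jun 25, 2028 is Jul 20, 2028.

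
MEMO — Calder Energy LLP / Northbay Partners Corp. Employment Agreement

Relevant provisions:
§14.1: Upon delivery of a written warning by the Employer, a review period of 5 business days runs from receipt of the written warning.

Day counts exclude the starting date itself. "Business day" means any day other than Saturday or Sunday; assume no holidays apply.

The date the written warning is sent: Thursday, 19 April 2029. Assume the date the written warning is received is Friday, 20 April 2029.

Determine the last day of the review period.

27 April 2029

From Friday, 20 April 2029, 5 business days (Apr 23, Apr 24, Apr 25, Apr 26, Apr 27, skipping weekends) brings us to Friday, 27 April 2029, which is the last day of the review period.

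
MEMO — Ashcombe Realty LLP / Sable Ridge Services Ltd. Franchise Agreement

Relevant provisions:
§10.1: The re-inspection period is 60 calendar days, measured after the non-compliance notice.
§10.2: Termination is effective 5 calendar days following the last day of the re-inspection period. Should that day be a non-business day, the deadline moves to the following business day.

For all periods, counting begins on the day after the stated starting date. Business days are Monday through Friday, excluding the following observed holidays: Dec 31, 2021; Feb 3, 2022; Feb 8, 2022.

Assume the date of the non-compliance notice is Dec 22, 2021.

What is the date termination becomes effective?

The last day of the re-inspection period: 60 calendar days after Dec 22, 2021 is Feb 20, 2022.
The date termination becomes effective: Feb 20, 2022 + 5 days = Feb 25, 2022. Feb 25, 2022 is a Friday and is not a listed holiday, so no roll-forward applies.

Feb 25, 2022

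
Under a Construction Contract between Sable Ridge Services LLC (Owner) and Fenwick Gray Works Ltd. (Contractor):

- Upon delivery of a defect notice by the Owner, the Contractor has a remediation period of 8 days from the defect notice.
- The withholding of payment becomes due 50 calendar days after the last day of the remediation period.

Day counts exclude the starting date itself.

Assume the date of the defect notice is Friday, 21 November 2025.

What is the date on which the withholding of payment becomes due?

18 January 2026

The last day of the remediation period: 21 November 2025 + 8 days = 29 November 2025.
Adding 50 calendar days to 29 November 2025 gives 18 January 2026, which is the date on which the withholding of payment becomes due.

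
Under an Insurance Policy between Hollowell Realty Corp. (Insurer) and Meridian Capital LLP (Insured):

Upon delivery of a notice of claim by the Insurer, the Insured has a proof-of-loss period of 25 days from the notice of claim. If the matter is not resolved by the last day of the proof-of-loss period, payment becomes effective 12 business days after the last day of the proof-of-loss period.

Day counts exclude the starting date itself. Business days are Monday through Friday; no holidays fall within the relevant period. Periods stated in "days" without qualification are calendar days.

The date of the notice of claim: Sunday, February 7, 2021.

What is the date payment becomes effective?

March 22, 2021

The last day of the proof-of-loss period: 25 calendar days after February 7, 2021 is March 4, 2021.
From Thursday, March 4, 2021, 12 business days (Mar 5, Mar 8, Mar 9, Mar 10, …, Mar 18, Mar 19, Mar 22, skipping weekends) brings us to Monday, March 22, 2021, which is the date payment becomes effective.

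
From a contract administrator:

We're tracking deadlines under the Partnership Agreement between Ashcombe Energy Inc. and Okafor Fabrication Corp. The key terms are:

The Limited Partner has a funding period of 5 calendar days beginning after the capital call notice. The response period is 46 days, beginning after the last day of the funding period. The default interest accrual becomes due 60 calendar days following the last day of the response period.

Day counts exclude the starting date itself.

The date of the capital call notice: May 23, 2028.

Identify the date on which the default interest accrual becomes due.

Sep 11, 2028

Adding 5 calendar days to May 23, 2028 gives May 28, 2028, which is the last day of the funding period.
The last day of the response period: 46 calendar days after May 28, 2028 is Jul 13, 2028.
Adding 60 calendar days to Jul 13, 2028 gives Sep 11, 2028, which is the date on which the default interest accrual becomes due.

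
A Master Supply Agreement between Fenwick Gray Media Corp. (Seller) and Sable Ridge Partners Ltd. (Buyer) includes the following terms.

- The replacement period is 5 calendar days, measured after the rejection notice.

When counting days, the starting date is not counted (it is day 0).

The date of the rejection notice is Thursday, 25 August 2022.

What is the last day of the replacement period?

The last day of the replacement period: 25 August 2022 + 5 days = 30 August 2022.

30 August 2022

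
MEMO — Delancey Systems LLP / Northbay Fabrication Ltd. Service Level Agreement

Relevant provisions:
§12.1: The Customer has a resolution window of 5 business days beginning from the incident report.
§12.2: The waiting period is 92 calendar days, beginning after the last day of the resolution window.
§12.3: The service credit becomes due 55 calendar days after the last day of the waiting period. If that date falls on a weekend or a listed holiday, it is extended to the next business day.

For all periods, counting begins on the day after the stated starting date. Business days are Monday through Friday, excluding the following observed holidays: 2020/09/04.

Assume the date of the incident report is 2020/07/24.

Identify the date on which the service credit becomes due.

From Friday, 2020/07/24, 5 business days (Jul 27, Jul 28, Jul 29, Jul 30, Jul 31, skipping weekends) brings us to Friday, 2020/07/31, which is the last day of the resolution window.
The last day of the waiting period: 92 calendar days after 2020/07/31 is 2020/10/31.
The date on which the service credit becomes due: 55 calendar days after 2020/10/31 is 2020/12/25. 2020/12/25 is a Friday and is not a listed holiday, so no roll-forward applies.

2020/12/25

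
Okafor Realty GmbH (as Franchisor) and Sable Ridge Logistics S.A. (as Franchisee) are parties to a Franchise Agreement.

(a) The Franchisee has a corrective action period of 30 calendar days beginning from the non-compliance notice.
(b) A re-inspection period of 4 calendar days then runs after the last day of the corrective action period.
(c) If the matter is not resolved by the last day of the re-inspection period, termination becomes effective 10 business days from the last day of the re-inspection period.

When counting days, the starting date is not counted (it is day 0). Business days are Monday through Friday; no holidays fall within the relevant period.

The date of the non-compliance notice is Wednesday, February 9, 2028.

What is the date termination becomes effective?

March 28, 2028

Adding 30 calendar days to February 9, 2028 gives March 10, 2028, which is the last day of the corrective action period.
The last day of the re-inspection period: March 10, 2028 + 4 days = March 14, 2028.
From Tuesday, March 14, 2028, 10 business days (Mar 15, Mar 16, Mar 17, Mar 20, Mar 21, Mar 22, Mar 23, Mar 24, Mar 27, Mar 28, skipping weekends) brings us to Tuesday, March 28, 2028, which is the date termination becomes effective.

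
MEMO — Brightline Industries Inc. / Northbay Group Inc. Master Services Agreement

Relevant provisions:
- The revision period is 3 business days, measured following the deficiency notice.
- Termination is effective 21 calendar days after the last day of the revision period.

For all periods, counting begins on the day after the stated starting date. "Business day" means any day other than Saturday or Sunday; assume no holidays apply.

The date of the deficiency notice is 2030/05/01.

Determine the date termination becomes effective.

The last day of the revision period: counting 3 business days from Wednesday, 2030/05/01 (May 2, May 3, May 6, skipping weekends) reaches Monday, 2030/05/06.
The date termination becomes effective: 21 calendar days after 2030/05/06 is 2030/05/27.

2030/05/27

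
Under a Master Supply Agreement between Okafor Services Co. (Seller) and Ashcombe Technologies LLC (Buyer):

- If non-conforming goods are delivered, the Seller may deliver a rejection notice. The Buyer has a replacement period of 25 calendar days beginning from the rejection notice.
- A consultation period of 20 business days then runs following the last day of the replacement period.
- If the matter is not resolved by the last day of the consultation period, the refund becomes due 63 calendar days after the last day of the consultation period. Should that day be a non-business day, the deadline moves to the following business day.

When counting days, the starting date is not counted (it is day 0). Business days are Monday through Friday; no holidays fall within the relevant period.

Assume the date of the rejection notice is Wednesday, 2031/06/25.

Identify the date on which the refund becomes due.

2031/10/17

The last day of the replacement period: 25 calendar days after 2031/06/25 is 2031/07/20.
From Sunday, 2031/07/20, 20 business days (Jul 21, Jul 22, Jul 23, Jul 24, …, Aug 13, Aug 14, Aug 15, skipping weekends) brings us to Friday, 2031/08/15, which is the last day of the consultation period.
The date on which the refund becomes due: 2031/08/15 + 63 days = 2031/10/17. 2031/10/17 is a Friday, so no roll-forward applies.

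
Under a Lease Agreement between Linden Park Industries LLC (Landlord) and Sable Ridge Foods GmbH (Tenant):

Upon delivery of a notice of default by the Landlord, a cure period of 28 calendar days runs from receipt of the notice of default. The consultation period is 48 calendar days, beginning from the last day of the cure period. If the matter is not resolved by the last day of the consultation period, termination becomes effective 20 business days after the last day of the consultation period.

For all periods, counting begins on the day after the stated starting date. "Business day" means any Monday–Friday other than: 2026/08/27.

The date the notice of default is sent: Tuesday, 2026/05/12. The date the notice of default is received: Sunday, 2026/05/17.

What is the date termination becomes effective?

The last day of the cure period: 28 calendar days after 2026/05/17 is 2026/06/14.
Adding 48 calendar days to 2026/06/14 gives 2026/08/01, which is the last day of the consultation period.
The date termination becomes effective: counting 20 business days from Saturday, 2026/08/01 (Aug 3, Aug 4, Aug 5, Aug 6, …, Aug 26, Aug 28, Aug 31, skipping weekends and the listed holiday on Aug 27) reaches Monday, 2026/08/31.

2026/08/31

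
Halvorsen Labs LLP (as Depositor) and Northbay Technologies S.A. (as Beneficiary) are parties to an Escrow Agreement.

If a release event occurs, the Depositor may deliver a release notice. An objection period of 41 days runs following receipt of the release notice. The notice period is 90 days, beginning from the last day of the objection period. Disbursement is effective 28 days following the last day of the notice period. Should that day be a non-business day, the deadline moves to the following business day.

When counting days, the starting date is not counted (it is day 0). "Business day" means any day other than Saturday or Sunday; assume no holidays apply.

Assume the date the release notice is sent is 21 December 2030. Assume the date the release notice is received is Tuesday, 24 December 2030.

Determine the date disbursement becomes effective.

The last day of the objection period: 41 calendar days after 24 December 2030 is 3 February 2031.
The last day of the notice period: 90 calendar days after 3 February 2031 is 4 May 2031.
The date disbursement becomes effective: 4 May 2031 + 28 days = 1 June 2031. That falls on a Sunday, so it rolls to the next business day, Monday, 2 June 2031.

2 June 2031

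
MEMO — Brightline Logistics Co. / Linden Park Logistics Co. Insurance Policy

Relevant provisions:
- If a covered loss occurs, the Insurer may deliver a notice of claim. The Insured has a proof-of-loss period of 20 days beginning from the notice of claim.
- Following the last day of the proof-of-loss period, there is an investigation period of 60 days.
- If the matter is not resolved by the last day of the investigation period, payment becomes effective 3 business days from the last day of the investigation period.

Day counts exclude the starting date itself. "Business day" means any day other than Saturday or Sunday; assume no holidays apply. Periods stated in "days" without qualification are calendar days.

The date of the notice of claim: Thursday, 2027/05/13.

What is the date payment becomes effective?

The last day of the proof-of-loss period: 2027/05/13 + 20 days = 2027/06/02.
Adding 60 calendar days to 2027/06/02 gives 2027/08/01, which is the last day of the investigation period.
The date payment becomes effective: 3 business days after Sunday, 2027/08/01, skipping weekends — Aug 2, Aug 3, Aug 4 — lands on Wednesday, 2027/08/04.

2027/08/04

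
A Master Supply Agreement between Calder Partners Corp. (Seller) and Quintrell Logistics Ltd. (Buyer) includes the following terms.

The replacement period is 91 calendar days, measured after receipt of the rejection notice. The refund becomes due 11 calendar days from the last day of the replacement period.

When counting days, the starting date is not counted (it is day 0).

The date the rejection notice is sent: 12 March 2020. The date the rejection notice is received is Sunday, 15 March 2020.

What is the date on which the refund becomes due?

25 June 2020

The last day of the replacement period: 91 calendar days after 15 March 2020 is 14 June 2020.
The date on which the refund becomes due: 11 calendar days after 14 June 2020 is 25 June 2020.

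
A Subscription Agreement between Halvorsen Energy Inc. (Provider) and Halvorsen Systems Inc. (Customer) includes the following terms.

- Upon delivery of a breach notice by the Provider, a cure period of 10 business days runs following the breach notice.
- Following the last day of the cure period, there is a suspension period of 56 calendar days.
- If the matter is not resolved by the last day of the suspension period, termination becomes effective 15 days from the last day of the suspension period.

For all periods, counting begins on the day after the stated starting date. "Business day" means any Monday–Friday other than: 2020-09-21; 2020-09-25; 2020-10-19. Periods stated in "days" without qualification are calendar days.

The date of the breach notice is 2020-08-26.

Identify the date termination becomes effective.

2020-11-19

The last day of the cure period: 10 business days after Wednesday, 2020-08-26, skipping weekends — Aug 27, Aug 28, Aug 31, Sep 1, Sep 2, Sep 3, Sep 4, Sep 7, Sep 8, Sep 9 — lands on Wednesday, 2020-09-09.
The last day of the suspension period: 56 calendar days after 2020-09-09 is 2020-11-04.
Adding 15 calendar days to 2020-11-04 gives 2020-11-19, which is the date termination becomes effective.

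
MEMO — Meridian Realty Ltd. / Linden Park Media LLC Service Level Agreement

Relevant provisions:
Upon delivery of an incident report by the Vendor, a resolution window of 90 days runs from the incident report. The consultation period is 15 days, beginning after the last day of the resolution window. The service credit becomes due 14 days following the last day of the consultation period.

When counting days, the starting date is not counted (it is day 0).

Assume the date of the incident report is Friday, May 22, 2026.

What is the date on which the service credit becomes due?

Adding 90 calendar days to May 22, 2026 gives August 20, 2026, which is the last day of the resolution window.
The last day of the consultation period: August 20, 2026 + 15 days = September 4, 2026.
The date on which the service credit becomes due: 14 calendar days after September 4, 2026 is September 18, 2026.

September 18, 2026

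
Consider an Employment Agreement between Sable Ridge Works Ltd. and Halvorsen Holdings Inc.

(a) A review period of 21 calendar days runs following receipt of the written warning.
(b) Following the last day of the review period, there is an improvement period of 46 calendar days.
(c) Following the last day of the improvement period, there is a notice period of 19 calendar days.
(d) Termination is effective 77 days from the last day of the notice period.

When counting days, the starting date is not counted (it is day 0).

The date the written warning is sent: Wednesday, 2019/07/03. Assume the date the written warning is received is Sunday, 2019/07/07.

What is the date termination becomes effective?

Adding 21 calendar days to 2019/07/07 gives 2019/07/28, which is the last day of the review period.
The last day of the improvement period: 46 calendar days after 2019/07/28 is 2019/09/12.
Adding 19 calendar days to 2019/09/12 gives 2019/10/01, which is the last day of the notice period.
Adding 77 calendar days to 2019/10/01 gives 2019/12/17, which is the date termination becomes effective.

2019/12/17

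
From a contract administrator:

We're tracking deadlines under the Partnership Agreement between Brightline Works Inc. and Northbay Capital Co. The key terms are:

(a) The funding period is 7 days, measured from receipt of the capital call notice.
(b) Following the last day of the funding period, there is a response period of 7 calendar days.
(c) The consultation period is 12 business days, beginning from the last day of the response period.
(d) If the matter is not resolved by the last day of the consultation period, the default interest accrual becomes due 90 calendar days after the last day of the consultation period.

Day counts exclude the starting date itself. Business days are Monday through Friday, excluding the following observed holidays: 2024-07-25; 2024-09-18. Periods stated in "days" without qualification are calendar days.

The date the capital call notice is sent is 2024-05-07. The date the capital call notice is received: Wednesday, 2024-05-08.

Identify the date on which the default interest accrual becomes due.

The last day of the funding period: 7 calendar days after 2024-05-08 is 2024-05-15.
Adding 7 calendar days to 2024-05-15 gives 2024-05-22, which is the last day of the response period.
The last day of the consultation period: 12 business days after Wednesday, 2024-05-22, skipping weekends — May 23, May 24, May 27, May 28, …, Jun 5, Jun 6, Jun 7 — lands on Friday, 2024-06-07.
The date on which the default interest accrual becomes due: 90 calendar days after 2024-06-07 is 2024-09-05.

2024-09-05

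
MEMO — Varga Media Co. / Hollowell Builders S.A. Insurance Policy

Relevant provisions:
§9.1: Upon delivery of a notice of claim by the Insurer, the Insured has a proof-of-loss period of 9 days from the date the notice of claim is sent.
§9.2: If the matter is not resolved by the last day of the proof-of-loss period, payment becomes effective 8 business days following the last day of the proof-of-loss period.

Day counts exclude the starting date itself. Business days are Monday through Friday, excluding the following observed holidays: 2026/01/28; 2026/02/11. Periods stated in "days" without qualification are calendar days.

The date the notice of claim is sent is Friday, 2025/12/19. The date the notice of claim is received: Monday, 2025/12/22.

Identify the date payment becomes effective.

2026/01/07

Adding 9 calendar days to 2025/12/19 gives 2025/12/28, which is the last day of the proof-of-loss period.
The date payment becomes effective: counting 8 business days from Sunday, 2025/12/28 (Dec 29, Dec 30, Dec 31, Jan 1, Jan 2, Jan 5, Jan 6, Jan 7, skipping weekends) reaches Wednesday, 2026/01/07.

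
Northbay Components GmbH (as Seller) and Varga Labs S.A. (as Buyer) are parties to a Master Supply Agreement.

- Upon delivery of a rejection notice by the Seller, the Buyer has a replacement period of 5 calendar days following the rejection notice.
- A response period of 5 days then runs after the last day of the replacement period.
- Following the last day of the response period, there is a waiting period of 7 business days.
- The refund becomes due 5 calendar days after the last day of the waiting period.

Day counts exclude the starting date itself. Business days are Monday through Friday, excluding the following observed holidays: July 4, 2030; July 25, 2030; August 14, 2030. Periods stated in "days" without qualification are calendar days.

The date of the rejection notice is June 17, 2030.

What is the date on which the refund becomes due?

July 14, 2030

Adding 5 calendar days to June 17, 2030 gives June 22, 2030, which is the last day of the replacement period.
Adding 5 calendar days to June 22, 2030 gives June 27, 2030, which is the last day of the response period.
The last day of the waiting period: 7 business days after Thursday, June 27, 2030, skipping weekends and the listed holiday on Jul 4 — Jun 28, Jul 1, Jul 2, Jul 3, Jul 5, Jul 8, Jul 9 — lands on Tuesday, July 9, 2030.
The date on which the refund becomes due: July 9, 2030 + 5 days = July 14, 2030.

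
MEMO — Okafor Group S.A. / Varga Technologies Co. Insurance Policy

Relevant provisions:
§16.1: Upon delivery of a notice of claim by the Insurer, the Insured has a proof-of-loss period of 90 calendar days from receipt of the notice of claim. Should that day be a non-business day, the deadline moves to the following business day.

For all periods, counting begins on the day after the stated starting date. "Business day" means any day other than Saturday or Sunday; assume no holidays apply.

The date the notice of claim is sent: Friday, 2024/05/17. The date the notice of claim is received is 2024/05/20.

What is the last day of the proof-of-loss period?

2024/08/19

The last day of the proof-of-loss period: 90 calendar days after 2024/05/20 is 2024/08/18. That falls on a Sunday, so it rolls to the next business day, Monday, 2024/08/19.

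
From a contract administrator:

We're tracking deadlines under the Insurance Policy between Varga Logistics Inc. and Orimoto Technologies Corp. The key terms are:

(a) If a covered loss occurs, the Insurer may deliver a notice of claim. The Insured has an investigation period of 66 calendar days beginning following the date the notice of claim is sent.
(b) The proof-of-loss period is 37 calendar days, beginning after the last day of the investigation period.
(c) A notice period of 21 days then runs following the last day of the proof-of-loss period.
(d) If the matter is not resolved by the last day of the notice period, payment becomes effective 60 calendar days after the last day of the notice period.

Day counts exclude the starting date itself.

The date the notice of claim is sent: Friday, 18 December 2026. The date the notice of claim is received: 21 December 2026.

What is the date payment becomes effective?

20 June 2027

The last day of the investigation period: 66 calendar days after 18 December 2026 is 22 February 2027.
Adding 37 calendar days to 22 February 2027 gives 31 March 2027, which is the last day of the proof-of-loss period.
Adding 21 calendar days to 31 March 2027 gives 21 April 2027, which is the last day of the notice period.
The date payment becomes effective: 21 April 2027 + 60 days = 20 June 2027.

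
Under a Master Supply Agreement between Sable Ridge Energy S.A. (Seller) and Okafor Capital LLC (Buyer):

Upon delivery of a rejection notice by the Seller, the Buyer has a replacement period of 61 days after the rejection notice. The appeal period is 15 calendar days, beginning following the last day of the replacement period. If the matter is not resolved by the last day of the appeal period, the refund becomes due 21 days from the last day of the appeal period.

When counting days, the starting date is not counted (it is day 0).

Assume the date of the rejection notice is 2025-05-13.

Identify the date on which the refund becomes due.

2025-08-18

The last day of the replacement period: 61 calendar days after 2025-05-13 is 2025-07-13.
The last day of the appeal period: 2025-07-13 + 15 days = 2025-07-28.
The date on which the refund becomes due: 2025-07-28 + 21 days = 2025-08-18.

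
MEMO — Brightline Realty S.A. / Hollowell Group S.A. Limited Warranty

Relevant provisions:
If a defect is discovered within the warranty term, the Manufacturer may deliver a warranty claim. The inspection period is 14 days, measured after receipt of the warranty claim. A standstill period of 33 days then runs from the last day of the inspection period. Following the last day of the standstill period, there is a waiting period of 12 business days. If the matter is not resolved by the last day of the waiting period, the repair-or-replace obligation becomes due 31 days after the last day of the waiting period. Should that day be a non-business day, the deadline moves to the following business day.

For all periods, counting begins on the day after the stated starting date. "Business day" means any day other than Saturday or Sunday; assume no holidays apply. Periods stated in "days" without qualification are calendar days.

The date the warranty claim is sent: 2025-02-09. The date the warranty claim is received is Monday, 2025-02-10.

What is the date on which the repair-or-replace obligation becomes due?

2025-05-16

The last day of the inspection period: 14 calendar days after 2025-02-10 is 2025-02-24.
The last day of the standstill period: 2025-02-24 + 33 days = 2025-03-29.
The last day of the waiting period: counting 12 business days from Saturday, 2025-03-29 (Mar 31, Apr 1, Apr 2, Apr 3, …, Apr 11, Apr 14, Apr 15, skipping weekends) reaches Tuesday, 2025-04-15.
The date on which the repair-or-replace obligation becomes due: 2025-04-15 + 31 days = 2025-05-16. 2025-05-16 is a Friday, so no roll-forward applies.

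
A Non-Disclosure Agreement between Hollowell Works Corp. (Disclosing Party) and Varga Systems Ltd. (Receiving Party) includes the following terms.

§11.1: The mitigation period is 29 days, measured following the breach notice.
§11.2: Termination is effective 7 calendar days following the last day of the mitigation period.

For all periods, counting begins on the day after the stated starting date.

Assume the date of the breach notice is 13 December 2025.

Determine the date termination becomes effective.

18 January 2026

The last day of the mitigation period: 29 calendar days after 13 December 2025 is 11 January 2026.
The date termination becomes effective: 11 January 2026 + 7 days = 18 January 2026.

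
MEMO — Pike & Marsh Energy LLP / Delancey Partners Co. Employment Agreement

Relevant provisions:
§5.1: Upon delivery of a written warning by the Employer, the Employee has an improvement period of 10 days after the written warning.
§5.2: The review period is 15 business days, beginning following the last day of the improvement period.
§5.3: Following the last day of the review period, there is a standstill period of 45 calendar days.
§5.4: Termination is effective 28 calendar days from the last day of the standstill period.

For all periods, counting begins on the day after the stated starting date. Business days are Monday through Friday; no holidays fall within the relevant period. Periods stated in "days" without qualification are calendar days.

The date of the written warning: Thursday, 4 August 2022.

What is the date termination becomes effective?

14 November 2022

The last day of the improvement period: 4 August 2022 + 10 days = 14 August 2022.
From Sunday, 14 August 2022, 15 business days (Aug 15, Aug 16, Aug 17, Aug 18, …, Aug 31, Sep 1, Sep 2, skipping weekends) brings us to Friday, 2 September 2022, which is the last day of the review period.
The last day of the standstill period: 45 calendar days after 2 September 2022 is 17 October 2022.
Adding 28 calendar days to 17 October 2022 gives 14 November 2022, which is the date termination becomes effective.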